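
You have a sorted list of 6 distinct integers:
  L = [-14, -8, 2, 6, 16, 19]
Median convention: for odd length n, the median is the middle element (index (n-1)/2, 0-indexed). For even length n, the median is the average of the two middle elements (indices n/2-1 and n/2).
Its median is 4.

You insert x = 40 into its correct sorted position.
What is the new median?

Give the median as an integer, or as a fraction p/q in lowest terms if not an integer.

Answer: 6

Derivation:
Old list (sorted, length 6): [-14, -8, 2, 6, 16, 19]
Old median = 4
Insert x = 40
Old length even (6). Middle pair: indices 2,3 = 2,6.
New length odd (7). New median = single middle element.
x = 40: 6 elements are < x, 0 elements are > x.
New sorted list: [-14, -8, 2, 6, 16, 19, 40]
New median = 6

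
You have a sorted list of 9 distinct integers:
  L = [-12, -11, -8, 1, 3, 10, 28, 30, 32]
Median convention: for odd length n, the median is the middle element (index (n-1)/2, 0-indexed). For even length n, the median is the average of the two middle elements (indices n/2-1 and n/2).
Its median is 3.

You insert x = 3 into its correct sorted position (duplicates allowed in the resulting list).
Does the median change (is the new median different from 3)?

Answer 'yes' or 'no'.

Answer: no

Derivation:
Old median = 3
Insert x = 3
New median = 3
Changed? no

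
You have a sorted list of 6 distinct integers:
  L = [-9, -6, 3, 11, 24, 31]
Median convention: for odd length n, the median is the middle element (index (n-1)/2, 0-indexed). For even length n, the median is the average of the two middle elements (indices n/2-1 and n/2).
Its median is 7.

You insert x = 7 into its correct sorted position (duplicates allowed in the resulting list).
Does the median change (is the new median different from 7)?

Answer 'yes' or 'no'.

Answer: no

Derivation:
Old median = 7
Insert x = 7
New median = 7
Changed? no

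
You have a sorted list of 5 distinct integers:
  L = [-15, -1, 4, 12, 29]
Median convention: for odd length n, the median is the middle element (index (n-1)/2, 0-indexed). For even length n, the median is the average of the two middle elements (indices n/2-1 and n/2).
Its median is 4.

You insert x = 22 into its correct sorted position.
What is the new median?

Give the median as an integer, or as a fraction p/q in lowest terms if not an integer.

Old list (sorted, length 5): [-15, -1, 4, 12, 29]
Old median = 4
Insert x = 22
Old length odd (5). Middle was index 2 = 4.
New length even (6). New median = avg of two middle elements.
x = 22: 4 elements are < x, 1 elements are > x.
New sorted list: [-15, -1, 4, 12, 22, 29]
New median = 8

Answer: 8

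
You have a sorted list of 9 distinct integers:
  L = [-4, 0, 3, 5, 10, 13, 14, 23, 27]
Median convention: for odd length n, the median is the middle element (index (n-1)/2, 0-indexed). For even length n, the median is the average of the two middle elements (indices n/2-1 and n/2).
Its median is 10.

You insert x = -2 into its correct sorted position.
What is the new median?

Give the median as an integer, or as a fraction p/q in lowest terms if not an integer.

Answer: 15/2

Derivation:
Old list (sorted, length 9): [-4, 0, 3, 5, 10, 13, 14, 23, 27]
Old median = 10
Insert x = -2
Old length odd (9). Middle was index 4 = 10.
New length even (10). New median = avg of two middle elements.
x = -2: 1 elements are < x, 8 elements are > x.
New sorted list: [-4, -2, 0, 3, 5, 10, 13, 14, 23, 27]
New median = 15/2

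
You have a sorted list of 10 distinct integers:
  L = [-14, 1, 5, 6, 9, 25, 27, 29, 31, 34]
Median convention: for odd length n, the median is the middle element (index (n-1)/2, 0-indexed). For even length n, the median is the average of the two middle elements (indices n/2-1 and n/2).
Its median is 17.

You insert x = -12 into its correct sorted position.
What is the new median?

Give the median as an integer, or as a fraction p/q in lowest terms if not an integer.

Answer: 9

Derivation:
Old list (sorted, length 10): [-14, 1, 5, 6, 9, 25, 27, 29, 31, 34]
Old median = 17
Insert x = -12
Old length even (10). Middle pair: indices 4,5 = 9,25.
New length odd (11). New median = single middle element.
x = -12: 1 elements are < x, 9 elements are > x.
New sorted list: [-14, -12, 1, 5, 6, 9, 25, 27, 29, 31, 34]
New median = 9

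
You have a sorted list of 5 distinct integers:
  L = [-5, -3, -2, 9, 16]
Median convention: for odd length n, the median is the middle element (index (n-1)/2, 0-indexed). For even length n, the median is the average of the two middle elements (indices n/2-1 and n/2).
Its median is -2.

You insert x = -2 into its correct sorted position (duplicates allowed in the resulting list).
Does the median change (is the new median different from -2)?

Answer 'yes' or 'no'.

Old median = -2
Insert x = -2
New median = -2
Changed? no

Answer: no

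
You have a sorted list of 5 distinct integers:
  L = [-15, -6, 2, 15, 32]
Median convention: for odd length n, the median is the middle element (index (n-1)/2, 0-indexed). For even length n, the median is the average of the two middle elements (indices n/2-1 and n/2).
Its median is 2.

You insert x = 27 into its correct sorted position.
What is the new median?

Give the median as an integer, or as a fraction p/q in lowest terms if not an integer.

Old list (sorted, length 5): [-15, -6, 2, 15, 32]
Old median = 2
Insert x = 27
Old length odd (5). Middle was index 2 = 2.
New length even (6). New median = avg of two middle elements.
x = 27: 4 elements are < x, 1 elements are > x.
New sorted list: [-15, -6, 2, 15, 27, 32]
New median = 17/2

Answer: 17/2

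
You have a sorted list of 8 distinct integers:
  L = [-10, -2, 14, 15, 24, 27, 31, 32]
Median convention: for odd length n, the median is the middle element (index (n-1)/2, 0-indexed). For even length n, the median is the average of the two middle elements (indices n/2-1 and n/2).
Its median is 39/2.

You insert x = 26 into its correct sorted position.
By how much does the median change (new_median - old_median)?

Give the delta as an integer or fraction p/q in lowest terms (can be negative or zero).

Answer: 9/2

Derivation:
Old median = 39/2
After inserting x = 26: new sorted = [-10, -2, 14, 15, 24, 26, 27, 31, 32]
New median = 24
Delta = 24 - 39/2 = 9/2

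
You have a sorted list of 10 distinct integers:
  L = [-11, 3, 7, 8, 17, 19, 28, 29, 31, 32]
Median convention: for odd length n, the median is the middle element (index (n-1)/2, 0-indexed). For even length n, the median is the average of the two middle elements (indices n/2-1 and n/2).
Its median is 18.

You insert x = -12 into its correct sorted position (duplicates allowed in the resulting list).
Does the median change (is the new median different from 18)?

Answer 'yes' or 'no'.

Old median = 18
Insert x = -12
New median = 17
Changed? yes

Answer: yes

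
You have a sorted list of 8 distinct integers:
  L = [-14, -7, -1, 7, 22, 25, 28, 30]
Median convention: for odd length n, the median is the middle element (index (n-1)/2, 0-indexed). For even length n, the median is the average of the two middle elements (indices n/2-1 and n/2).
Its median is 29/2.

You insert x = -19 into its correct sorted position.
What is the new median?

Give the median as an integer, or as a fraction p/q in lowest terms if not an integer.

Answer: 7

Derivation:
Old list (sorted, length 8): [-14, -7, -1, 7, 22, 25, 28, 30]
Old median = 29/2
Insert x = -19
Old length even (8). Middle pair: indices 3,4 = 7,22.
New length odd (9). New median = single middle element.
x = -19: 0 elements are < x, 8 elements are > x.
New sorted list: [-19, -14, -7, -1, 7, 22, 25, 28, 30]
New median = 7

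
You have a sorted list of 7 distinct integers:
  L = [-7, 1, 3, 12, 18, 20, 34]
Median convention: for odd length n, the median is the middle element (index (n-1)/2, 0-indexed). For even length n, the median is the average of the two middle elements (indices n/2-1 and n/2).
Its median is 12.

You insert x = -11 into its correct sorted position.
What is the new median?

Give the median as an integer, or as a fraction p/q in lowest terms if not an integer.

Answer: 15/2

Derivation:
Old list (sorted, length 7): [-7, 1, 3, 12, 18, 20, 34]
Old median = 12
Insert x = -11
Old length odd (7). Middle was index 3 = 12.
New length even (8). New median = avg of two middle elements.
x = -11: 0 elements are < x, 7 elements are > x.
New sorted list: [-11, -7, 1, 3, 12, 18, 20, 34]
New median = 15/2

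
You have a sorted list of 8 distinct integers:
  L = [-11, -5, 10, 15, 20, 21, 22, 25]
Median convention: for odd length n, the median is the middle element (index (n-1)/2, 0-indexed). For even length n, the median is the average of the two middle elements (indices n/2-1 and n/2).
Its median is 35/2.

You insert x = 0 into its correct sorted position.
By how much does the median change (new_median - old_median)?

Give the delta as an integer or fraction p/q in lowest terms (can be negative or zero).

Old median = 35/2
After inserting x = 0: new sorted = [-11, -5, 0, 10, 15, 20, 21, 22, 25]
New median = 15
Delta = 15 - 35/2 = -5/2

Answer: -5/2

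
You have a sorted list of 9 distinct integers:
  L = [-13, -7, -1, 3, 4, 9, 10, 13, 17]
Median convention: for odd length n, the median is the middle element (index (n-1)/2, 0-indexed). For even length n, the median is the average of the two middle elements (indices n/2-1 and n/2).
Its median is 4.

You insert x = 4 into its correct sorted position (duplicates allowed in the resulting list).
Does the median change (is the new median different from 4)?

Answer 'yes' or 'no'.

Old median = 4
Insert x = 4
New median = 4
Changed? no

Answer: no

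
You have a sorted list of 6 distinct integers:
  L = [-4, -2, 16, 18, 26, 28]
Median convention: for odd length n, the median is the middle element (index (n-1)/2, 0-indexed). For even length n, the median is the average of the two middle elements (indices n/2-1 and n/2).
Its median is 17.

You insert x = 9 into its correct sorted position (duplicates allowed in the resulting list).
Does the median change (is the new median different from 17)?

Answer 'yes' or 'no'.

Answer: yes

Derivation:
Old median = 17
Insert x = 9
New median = 16
Changed? yes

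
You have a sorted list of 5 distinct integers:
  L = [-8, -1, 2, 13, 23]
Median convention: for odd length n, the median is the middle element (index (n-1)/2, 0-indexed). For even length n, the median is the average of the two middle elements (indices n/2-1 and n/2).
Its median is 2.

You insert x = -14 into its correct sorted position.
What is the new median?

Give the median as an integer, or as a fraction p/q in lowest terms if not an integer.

Old list (sorted, length 5): [-8, -1, 2, 13, 23]
Old median = 2
Insert x = -14
Old length odd (5). Middle was index 2 = 2.
New length even (6). New median = avg of two middle elements.
x = -14: 0 elements are < x, 5 elements are > x.
New sorted list: [-14, -8, -1, 2, 13, 23]
New median = 1/2

Answer: 1/2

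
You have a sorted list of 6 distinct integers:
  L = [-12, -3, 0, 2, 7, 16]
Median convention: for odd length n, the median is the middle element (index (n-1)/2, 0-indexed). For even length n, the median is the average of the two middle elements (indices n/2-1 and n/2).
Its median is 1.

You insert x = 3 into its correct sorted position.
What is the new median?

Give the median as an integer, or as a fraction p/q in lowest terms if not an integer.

Old list (sorted, length 6): [-12, -3, 0, 2, 7, 16]
Old median = 1
Insert x = 3
Old length even (6). Middle pair: indices 2,3 = 0,2.
New length odd (7). New median = single middle element.
x = 3: 4 elements are < x, 2 elements are > x.
New sorted list: [-12, -3, 0, 2, 3, 7, 16]
New median = 2

Answer: 2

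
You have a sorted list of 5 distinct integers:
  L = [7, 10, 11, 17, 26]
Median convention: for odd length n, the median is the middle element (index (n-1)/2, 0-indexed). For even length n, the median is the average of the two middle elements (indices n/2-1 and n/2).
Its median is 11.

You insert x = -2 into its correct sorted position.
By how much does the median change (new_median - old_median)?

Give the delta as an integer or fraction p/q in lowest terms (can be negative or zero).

Answer: -1/2

Derivation:
Old median = 11
After inserting x = -2: new sorted = [-2, 7, 10, 11, 17, 26]
New median = 21/2
Delta = 21/2 - 11 = -1/2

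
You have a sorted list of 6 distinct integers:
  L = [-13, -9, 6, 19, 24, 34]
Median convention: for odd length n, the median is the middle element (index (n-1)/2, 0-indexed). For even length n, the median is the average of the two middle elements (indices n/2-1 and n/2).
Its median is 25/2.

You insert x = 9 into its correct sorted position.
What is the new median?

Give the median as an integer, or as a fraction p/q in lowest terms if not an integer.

Answer: 9

Derivation:
Old list (sorted, length 6): [-13, -9, 6, 19, 24, 34]
Old median = 25/2
Insert x = 9
Old length even (6). Middle pair: indices 2,3 = 6,19.
New length odd (7). New median = single middle element.
x = 9: 3 elements are < x, 3 elements are > x.
New sorted list: [-13, -9, 6, 9, 19, 24, 34]
New median = 9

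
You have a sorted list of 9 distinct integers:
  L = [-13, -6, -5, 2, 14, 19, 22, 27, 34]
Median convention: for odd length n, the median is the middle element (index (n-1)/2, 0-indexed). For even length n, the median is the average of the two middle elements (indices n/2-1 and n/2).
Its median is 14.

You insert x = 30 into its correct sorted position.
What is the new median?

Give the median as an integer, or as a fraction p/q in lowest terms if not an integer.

Old list (sorted, length 9): [-13, -6, -5, 2, 14, 19, 22, 27, 34]
Old median = 14
Insert x = 30
Old length odd (9). Middle was index 4 = 14.
New length even (10). New median = avg of two middle elements.
x = 30: 8 elements are < x, 1 elements are > x.
New sorted list: [-13, -6, -5, 2, 14, 19, 22, 27, 30, 34]
New median = 33/2

Answer: 33/2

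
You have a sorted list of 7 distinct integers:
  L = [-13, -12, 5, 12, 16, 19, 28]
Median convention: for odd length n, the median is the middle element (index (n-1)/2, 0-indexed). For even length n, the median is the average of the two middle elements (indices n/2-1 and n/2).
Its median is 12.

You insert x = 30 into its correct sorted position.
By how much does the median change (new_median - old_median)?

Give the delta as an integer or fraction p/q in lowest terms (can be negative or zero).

Answer: 2

Derivation:
Old median = 12
After inserting x = 30: new sorted = [-13, -12, 5, 12, 16, 19, 28, 30]
New median = 14
Delta = 14 - 12 = 2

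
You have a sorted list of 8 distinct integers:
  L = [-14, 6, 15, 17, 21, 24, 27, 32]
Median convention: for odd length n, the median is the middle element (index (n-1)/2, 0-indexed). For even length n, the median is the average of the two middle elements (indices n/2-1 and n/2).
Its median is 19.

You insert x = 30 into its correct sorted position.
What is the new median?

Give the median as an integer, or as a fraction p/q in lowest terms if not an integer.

Old list (sorted, length 8): [-14, 6, 15, 17, 21, 24, 27, 32]
Old median = 19
Insert x = 30
Old length even (8). Middle pair: indices 3,4 = 17,21.
New length odd (9). New median = single middle element.
x = 30: 7 elements are < x, 1 elements are > x.
New sorted list: [-14, 6, 15, 17, 21, 24, 27, 30, 32]
New median = 21

Answer: 21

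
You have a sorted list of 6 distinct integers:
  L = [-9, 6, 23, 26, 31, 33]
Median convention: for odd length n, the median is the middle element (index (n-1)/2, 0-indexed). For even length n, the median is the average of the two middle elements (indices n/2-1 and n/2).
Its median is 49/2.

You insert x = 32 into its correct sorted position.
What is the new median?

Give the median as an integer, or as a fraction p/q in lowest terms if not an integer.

Answer: 26

Derivation:
Old list (sorted, length 6): [-9, 6, 23, 26, 31, 33]
Old median = 49/2
Insert x = 32
Old length even (6). Middle pair: indices 2,3 = 23,26.
New length odd (7). New median = single middle element.
x = 32: 5 elements are < x, 1 elements are > x.
New sorted list: [-9, 6, 23, 26, 31, 32, 33]
New median = 26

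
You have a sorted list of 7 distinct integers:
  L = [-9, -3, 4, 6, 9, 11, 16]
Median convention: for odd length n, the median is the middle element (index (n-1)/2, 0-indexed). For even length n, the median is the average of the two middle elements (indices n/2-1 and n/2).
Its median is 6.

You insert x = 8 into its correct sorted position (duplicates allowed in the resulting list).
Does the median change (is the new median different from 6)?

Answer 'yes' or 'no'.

Answer: yes

Derivation:
Old median = 6
Insert x = 8
New median = 7
Changed? yes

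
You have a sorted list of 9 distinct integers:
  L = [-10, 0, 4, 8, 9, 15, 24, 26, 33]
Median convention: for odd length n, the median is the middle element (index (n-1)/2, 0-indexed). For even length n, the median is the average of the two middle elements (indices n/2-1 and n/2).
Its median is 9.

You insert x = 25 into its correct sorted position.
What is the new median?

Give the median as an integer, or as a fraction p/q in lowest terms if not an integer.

Answer: 12

Derivation:
Old list (sorted, length 9): [-10, 0, 4, 8, 9, 15, 24, 26, 33]
Old median = 9
Insert x = 25
Old length odd (9). Middle was index 4 = 9.
New length even (10). New median = avg of two middle elements.
x = 25: 7 elements are < x, 2 elements are > x.
New sorted list: [-10, 0, 4, 8, 9, 15, 24, 25, 26, 33]
New median = 12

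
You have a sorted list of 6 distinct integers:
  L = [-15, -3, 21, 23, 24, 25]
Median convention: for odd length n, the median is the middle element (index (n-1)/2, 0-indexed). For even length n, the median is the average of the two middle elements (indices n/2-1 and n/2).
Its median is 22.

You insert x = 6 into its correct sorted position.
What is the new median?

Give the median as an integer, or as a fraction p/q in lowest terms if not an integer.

Old list (sorted, length 6): [-15, -3, 21, 23, 24, 25]
Old median = 22
Insert x = 6
Old length even (6). Middle pair: indices 2,3 = 21,23.
New length odd (7). New median = single middle element.
x = 6: 2 elements are < x, 4 elements are > x.
New sorted list: [-15, -3, 6, 21, 23, 24, 25]
New median = 21

Answer: 21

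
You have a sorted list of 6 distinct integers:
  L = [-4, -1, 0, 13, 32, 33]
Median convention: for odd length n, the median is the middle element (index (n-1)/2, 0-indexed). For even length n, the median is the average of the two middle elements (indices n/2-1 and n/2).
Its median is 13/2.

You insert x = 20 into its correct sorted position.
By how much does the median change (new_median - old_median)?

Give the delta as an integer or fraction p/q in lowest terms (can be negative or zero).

Old median = 13/2
After inserting x = 20: new sorted = [-4, -1, 0, 13, 20, 32, 33]
New median = 13
Delta = 13 - 13/2 = 13/2

Answer: 13/2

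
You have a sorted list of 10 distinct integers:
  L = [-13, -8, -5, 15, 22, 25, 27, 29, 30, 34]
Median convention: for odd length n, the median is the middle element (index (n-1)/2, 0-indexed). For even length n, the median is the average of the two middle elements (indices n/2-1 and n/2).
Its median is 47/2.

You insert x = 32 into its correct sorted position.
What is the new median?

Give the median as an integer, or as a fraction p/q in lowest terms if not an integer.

Old list (sorted, length 10): [-13, -8, -5, 15, 22, 25, 27, 29, 30, 34]
Old median = 47/2
Insert x = 32
Old length even (10). Middle pair: indices 4,5 = 22,25.
New length odd (11). New median = single middle element.
x = 32: 9 elements are < x, 1 elements are > x.
New sorted list: [-13, -8, -5, 15, 22, 25, 27, 29, 30, 32, 34]
New median = 25

Answer: 25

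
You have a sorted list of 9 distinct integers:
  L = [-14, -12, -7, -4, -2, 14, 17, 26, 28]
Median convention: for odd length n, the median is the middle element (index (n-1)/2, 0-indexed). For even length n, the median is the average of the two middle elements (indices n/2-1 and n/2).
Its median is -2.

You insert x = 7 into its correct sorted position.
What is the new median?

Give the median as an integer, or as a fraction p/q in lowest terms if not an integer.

Old list (sorted, length 9): [-14, -12, -7, -4, -2, 14, 17, 26, 28]
Old median = -2
Insert x = 7
Old length odd (9). Middle was index 4 = -2.
New length even (10). New median = avg of two middle elements.
x = 7: 5 elements are < x, 4 elements are > x.
New sorted list: [-14, -12, -7, -4, -2, 7, 14, 17, 26, 28]
New median = 5/2

Answer: 5/2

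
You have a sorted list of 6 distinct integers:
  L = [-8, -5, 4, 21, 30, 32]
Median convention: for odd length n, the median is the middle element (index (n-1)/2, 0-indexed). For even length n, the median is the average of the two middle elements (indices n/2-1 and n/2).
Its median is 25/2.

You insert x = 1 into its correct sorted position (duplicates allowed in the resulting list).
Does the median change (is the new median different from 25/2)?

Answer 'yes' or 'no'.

Old median = 25/2
Insert x = 1
New median = 4
Changed? yes

Answer: yes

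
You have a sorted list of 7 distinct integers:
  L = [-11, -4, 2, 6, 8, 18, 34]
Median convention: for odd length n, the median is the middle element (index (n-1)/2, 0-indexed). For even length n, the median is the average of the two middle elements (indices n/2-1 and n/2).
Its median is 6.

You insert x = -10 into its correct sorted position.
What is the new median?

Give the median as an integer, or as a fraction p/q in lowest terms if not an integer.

Answer: 4

Derivation:
Old list (sorted, length 7): [-11, -4, 2, 6, 8, 18, 34]
Old median = 6
Insert x = -10
Old length odd (7). Middle was index 3 = 6.
New length even (8). New median = avg of two middle elements.
x = -10: 1 elements are < x, 6 elements are > x.
New sorted list: [-11, -10, -4, 2, 6, 8, 18, 34]
New median = 4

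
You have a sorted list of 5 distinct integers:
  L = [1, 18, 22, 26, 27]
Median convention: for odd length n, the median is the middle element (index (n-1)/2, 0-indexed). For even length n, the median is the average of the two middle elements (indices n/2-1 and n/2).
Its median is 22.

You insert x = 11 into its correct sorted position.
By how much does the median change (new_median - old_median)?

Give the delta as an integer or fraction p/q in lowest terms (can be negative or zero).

Answer: -2

Derivation:
Old median = 22
After inserting x = 11: new sorted = [1, 11, 18, 22, 26, 27]
New median = 20
Delta = 20 - 22 = -2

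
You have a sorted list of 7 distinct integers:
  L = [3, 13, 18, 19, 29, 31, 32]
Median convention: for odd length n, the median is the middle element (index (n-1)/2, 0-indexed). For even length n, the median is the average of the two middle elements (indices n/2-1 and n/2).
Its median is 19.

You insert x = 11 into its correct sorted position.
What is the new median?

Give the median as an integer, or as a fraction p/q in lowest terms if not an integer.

Old list (sorted, length 7): [3, 13, 18, 19, 29, 31, 32]
Old median = 19
Insert x = 11
Old length odd (7). Middle was index 3 = 19.
New length even (8). New median = avg of two middle elements.
x = 11: 1 elements are < x, 6 elements are > x.
New sorted list: [3, 11, 13, 18, 19, 29, 31, 32]
New median = 37/2

Answer: 37/2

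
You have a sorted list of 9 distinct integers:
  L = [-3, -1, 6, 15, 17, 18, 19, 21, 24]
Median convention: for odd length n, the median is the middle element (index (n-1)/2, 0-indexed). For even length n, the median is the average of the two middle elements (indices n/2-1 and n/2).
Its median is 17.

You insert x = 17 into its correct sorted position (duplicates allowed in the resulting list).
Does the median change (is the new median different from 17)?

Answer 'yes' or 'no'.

Old median = 17
Insert x = 17
New median = 17
Changed? no

Answer: no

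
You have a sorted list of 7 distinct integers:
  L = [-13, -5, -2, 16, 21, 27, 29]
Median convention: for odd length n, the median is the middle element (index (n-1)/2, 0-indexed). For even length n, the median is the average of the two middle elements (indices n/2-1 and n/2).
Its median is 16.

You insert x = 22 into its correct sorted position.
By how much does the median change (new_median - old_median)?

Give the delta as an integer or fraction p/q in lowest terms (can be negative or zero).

Old median = 16
After inserting x = 22: new sorted = [-13, -5, -2, 16, 21, 22, 27, 29]
New median = 37/2
Delta = 37/2 - 16 = 5/2

Answer: 5/2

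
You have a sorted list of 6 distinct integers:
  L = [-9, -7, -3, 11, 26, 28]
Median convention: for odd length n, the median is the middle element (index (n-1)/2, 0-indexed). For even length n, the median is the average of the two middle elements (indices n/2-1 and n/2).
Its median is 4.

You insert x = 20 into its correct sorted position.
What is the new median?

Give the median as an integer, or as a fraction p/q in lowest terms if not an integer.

Answer: 11

Derivation:
Old list (sorted, length 6): [-9, -7, -3, 11, 26, 28]
Old median = 4
Insert x = 20
Old length even (6). Middle pair: indices 2,3 = -3,11.
New length odd (7). New median = single middle element.
x = 20: 4 elements are < x, 2 elements are > x.
New sorted list: [-9, -7, -3, 11, 20, 26, 28]
New median = 11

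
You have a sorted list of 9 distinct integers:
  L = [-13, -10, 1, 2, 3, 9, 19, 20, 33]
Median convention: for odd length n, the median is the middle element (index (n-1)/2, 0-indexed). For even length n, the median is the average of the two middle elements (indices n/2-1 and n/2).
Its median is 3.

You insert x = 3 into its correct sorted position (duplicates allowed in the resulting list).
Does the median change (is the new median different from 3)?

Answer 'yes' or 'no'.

Answer: no

Derivation:
Old median = 3
Insert x = 3
New median = 3
Changed? no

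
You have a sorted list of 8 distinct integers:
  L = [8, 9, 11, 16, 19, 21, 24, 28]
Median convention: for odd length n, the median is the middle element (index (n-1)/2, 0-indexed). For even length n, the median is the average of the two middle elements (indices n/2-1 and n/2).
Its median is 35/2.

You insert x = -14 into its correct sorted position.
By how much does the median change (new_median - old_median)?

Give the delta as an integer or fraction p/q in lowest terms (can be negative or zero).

Old median = 35/2
After inserting x = -14: new sorted = [-14, 8, 9, 11, 16, 19, 21, 24, 28]
New median = 16
Delta = 16 - 35/2 = -3/2

Answer: -3/2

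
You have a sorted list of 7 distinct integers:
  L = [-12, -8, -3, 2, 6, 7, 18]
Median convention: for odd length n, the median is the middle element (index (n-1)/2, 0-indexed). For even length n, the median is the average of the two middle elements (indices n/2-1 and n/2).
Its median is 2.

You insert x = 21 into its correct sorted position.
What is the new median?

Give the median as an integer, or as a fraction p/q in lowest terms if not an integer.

Answer: 4

Derivation:
Old list (sorted, length 7): [-12, -8, -3, 2, 6, 7, 18]
Old median = 2
Insert x = 21
Old length odd (7). Middle was index 3 = 2.
New length even (8). New median = avg of two middle elements.
x = 21: 7 elements are < x, 0 elements are > x.
New sorted list: [-12, -8, -3, 2, 6, 7, 18, 21]
New median = 4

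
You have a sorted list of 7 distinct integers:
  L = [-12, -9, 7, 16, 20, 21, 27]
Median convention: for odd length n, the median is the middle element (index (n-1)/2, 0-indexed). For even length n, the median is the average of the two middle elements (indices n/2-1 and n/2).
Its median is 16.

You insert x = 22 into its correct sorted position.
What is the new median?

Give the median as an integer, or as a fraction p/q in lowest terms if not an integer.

Old list (sorted, length 7): [-12, -9, 7, 16, 20, 21, 27]
Old median = 16
Insert x = 22
Old length odd (7). Middle was index 3 = 16.
New length even (8). New median = avg of two middle elements.
x = 22: 6 elements are < x, 1 elements are > x.
New sorted list: [-12, -9, 7, 16, 20, 21, 22, 27]
New median = 18

Answer: 18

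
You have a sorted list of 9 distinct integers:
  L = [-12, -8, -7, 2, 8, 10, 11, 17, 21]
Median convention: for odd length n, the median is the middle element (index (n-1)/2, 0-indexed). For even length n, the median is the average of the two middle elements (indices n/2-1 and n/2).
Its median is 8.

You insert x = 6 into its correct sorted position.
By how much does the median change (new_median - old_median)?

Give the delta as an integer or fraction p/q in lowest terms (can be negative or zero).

Old median = 8
After inserting x = 6: new sorted = [-12, -8, -7, 2, 6, 8, 10, 11, 17, 21]
New median = 7
Delta = 7 - 8 = -1

Answer: -1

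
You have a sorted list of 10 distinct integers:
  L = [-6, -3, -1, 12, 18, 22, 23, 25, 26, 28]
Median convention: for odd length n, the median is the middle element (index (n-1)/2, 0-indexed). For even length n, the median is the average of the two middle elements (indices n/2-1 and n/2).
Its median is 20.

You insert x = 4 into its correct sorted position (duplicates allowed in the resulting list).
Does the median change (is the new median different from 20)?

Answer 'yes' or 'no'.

Answer: yes

Derivation:
Old median = 20
Insert x = 4
New median = 18
Changed? yes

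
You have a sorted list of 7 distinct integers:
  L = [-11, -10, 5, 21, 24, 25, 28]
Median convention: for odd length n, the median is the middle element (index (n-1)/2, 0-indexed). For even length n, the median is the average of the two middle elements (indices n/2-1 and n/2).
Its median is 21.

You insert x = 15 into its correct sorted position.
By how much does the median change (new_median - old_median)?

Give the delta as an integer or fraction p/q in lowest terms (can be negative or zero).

Old median = 21
After inserting x = 15: new sorted = [-11, -10, 5, 15, 21, 24, 25, 28]
New median = 18
Delta = 18 - 21 = -3

Answer: -3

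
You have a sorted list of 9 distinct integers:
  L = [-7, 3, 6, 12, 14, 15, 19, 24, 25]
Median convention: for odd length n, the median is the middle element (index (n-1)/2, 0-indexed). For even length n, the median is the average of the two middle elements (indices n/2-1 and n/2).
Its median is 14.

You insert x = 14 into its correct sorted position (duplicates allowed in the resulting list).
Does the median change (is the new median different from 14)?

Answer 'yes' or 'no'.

Old median = 14
Insert x = 14
New median = 14
Changed? no

Answer: no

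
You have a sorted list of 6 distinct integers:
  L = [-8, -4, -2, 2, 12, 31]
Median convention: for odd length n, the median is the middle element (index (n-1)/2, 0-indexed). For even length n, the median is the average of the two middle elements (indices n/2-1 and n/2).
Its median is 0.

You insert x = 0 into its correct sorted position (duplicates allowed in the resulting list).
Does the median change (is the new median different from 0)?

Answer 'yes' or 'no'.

Old median = 0
Insert x = 0
New median = 0
Changed? no

Answer: no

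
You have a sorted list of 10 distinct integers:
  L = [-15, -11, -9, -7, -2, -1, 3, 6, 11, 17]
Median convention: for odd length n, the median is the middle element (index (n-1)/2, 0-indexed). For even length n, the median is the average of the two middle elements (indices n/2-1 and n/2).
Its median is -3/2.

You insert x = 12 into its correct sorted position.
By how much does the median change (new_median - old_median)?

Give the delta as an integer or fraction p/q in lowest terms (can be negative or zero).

Old median = -3/2
After inserting x = 12: new sorted = [-15, -11, -9, -7, -2, -1, 3, 6, 11, 12, 17]
New median = -1
Delta = -1 - -3/2 = 1/2

Answer: 1/2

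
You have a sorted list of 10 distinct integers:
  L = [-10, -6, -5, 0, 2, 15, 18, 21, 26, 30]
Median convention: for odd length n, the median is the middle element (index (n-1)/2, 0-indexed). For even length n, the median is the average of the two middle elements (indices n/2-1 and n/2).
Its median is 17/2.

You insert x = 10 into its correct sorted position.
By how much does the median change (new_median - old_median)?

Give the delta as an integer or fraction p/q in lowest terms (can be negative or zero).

Answer: 3/2

Derivation:
Old median = 17/2
After inserting x = 10: new sorted = [-10, -6, -5, 0, 2, 10, 15, 18, 21, 26, 30]
New median = 10
Delta = 10 - 17/2 = 3/2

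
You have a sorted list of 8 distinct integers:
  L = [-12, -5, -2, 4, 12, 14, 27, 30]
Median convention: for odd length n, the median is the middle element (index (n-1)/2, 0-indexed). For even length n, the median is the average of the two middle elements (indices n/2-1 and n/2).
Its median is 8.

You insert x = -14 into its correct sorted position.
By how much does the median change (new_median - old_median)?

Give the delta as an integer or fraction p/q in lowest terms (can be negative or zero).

Answer: -4

Derivation:
Old median = 8
After inserting x = -14: new sorted = [-14, -12, -5, -2, 4, 12, 14, 27, 30]
New median = 4
Delta = 4 - 8 = -4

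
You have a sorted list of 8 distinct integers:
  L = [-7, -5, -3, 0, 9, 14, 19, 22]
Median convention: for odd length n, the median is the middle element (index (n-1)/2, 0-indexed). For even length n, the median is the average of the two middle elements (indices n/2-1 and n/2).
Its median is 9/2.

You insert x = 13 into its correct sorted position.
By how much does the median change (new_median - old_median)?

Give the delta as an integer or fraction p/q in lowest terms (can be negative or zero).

Old median = 9/2
After inserting x = 13: new sorted = [-7, -5, -3, 0, 9, 13, 14, 19, 22]
New median = 9
Delta = 9 - 9/2 = 9/2

Answer: 9/2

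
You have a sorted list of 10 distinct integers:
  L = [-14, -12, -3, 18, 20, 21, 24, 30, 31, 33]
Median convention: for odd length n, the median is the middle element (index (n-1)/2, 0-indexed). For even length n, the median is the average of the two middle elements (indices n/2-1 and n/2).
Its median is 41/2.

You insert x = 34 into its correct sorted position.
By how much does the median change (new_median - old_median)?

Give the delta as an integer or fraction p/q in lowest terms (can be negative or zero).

Answer: 1/2

Derivation:
Old median = 41/2
After inserting x = 34: new sorted = [-14, -12, -3, 18, 20, 21, 24, 30, 31, 33, 34]
New median = 21
Delta = 21 - 41/2 = 1/2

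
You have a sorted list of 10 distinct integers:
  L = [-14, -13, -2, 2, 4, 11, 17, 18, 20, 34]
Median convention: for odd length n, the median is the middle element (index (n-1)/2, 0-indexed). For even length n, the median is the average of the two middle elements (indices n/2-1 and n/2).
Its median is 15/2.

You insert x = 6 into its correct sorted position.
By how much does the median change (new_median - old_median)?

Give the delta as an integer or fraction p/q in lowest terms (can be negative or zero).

Answer: -3/2

Derivation:
Old median = 15/2
After inserting x = 6: new sorted = [-14, -13, -2, 2, 4, 6, 11, 17, 18, 20, 34]
New median = 6
Delta = 6 - 15/2 = -3/2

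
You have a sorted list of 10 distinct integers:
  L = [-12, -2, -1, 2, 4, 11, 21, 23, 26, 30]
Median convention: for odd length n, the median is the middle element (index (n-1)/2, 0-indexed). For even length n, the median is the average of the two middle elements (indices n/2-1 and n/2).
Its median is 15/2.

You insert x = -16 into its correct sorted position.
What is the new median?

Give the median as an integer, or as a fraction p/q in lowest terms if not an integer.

Old list (sorted, length 10): [-12, -2, -1, 2, 4, 11, 21, 23, 26, 30]
Old median = 15/2
Insert x = -16
Old length even (10). Middle pair: indices 4,5 = 4,11.
New length odd (11). New median = single middle element.
x = -16: 0 elements are < x, 10 elements are > x.
New sorted list: [-16, -12, -2, -1, 2, 4, 11, 21, 23, 26, 30]
New median = 4

Answer: 4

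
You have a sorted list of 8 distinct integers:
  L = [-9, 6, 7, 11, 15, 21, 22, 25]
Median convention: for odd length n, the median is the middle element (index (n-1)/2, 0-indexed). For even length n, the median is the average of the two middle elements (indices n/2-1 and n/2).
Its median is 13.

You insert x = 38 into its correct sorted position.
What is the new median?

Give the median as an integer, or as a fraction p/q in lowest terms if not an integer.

Answer: 15

Derivation:
Old list (sorted, length 8): [-9, 6, 7, 11, 15, 21, 22, 25]
Old median = 13
Insert x = 38
Old length even (8). Middle pair: indices 3,4 = 11,15.
New length odd (9). New median = single middle element.
x = 38: 8 elements are < x, 0 elements are > x.
New sorted list: [-9, 6, 7, 11, 15, 21, 22, 25, 38]
New median = 15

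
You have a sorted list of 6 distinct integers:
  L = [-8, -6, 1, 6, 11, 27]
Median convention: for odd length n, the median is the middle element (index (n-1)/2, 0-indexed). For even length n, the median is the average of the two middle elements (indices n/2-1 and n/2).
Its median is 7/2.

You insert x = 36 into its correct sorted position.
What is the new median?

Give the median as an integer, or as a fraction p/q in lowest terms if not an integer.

Answer: 6

Derivation:
Old list (sorted, length 6): [-8, -6, 1, 6, 11, 27]
Old median = 7/2
Insert x = 36
Old length even (6). Middle pair: indices 2,3 = 1,6.
New length odd (7). New median = single middle element.
x = 36: 6 elements are < x, 0 elements are > x.
New sorted list: [-8, -6, 1, 6, 11, 27, 36]
New median = 6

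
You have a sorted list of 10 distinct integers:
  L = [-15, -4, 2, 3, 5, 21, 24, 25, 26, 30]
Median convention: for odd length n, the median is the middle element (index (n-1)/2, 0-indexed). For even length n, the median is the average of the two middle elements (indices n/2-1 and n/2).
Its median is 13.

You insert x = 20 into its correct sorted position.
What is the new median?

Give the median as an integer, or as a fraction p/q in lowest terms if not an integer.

Old list (sorted, length 10): [-15, -4, 2, 3, 5, 21, 24, 25, 26, 30]
Old median = 13
Insert x = 20
Old length even (10). Middle pair: indices 4,5 = 5,21.
New length odd (11). New median = single middle element.
x = 20: 5 elements are < x, 5 elements are > x.
New sorted list: [-15, -4, 2, 3, 5, 20, 21, 24, 25, 26, 30]
New median = 20

Answer: 20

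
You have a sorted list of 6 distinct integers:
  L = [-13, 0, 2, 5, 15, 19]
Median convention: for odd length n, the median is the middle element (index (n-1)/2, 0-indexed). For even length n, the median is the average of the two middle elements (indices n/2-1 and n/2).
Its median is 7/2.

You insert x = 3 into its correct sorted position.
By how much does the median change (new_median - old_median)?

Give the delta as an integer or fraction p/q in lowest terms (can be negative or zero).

Old median = 7/2
After inserting x = 3: new sorted = [-13, 0, 2, 3, 5, 15, 19]
New median = 3
Delta = 3 - 7/2 = -1/2

Answer: -1/2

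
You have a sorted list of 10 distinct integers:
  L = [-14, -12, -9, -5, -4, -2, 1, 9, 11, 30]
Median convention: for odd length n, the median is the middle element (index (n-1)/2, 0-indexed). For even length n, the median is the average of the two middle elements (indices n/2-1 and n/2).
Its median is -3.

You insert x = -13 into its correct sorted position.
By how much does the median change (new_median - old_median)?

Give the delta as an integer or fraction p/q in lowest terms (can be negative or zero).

Old median = -3
After inserting x = -13: new sorted = [-14, -13, -12, -9, -5, -4, -2, 1, 9, 11, 30]
New median = -4
Delta = -4 - -3 = -1

Answer: -1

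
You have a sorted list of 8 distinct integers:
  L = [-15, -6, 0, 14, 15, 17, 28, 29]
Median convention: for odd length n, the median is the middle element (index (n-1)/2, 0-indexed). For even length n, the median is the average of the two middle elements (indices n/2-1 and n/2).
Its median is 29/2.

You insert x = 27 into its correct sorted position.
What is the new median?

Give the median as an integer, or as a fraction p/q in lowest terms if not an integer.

Answer: 15

Derivation:
Old list (sorted, length 8): [-15, -6, 0, 14, 15, 17, 28, 29]
Old median = 29/2
Insert x = 27
Old length even (8). Middle pair: indices 3,4 = 14,15.
New length odd (9). New median = single middle element.
x = 27: 6 elements are < x, 2 elements are > x.
New sorted list: [-15, -6, 0, 14, 15, 17, 27, 28, 29]
New median = 15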